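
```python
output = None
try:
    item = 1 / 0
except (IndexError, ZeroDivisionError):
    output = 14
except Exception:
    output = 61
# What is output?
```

Step-by-step execution trace:
1. `item = 1 / 0` raises ZeroDivisionError.
2. `except (IndexError, ZeroDivisionError)` matches (ZeroDivisionError is in the tuple) → output = 14.
3. `except Exception` is not reached.
Result: 14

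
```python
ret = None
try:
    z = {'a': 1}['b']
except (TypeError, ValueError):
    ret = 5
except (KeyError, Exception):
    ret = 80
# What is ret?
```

Step-by-step execution trace:
1. `z = {'a': 1}['b']` raises KeyError.
2. `except (TypeError, ValueError)` does not match KeyError; skipped.
3. `except (KeyError, Exception)` matches (KeyError is in the tuple) → ret = 80.
Result: 80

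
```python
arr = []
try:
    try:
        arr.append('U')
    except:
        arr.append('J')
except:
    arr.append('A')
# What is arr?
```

Step-by-step execution trace:
1. Inner try: `arr.append('U')` → arr = ['U']. No exception raised.
2. Inner `except` is skipped.
3. Inner try completes normally; outer `except` is skipped.
Result: ['U']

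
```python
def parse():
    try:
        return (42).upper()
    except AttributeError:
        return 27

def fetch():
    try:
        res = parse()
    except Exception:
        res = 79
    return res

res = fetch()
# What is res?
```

Step-by-step execution trace:
1. `fetch()` calls `parse()`.
2. In parse: `(42).upper()` raises AttributeError; `except AttributeError` catches it → returns 27.
3. In fetch: `res = parse()` → res = 27. No exception reaches fetch.
4. `except Exception` is skipped; fetch returns 27.
5. res = 27.
Result: 27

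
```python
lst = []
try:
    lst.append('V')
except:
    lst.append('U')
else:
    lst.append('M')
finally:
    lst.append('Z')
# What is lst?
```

Step-by-step execution trace:
1. try: `lst.append('V')` → lst = ['V']. No exception raised.
2. `except` is skipped.
3. `else` runs: `lst.append('M')` → lst = ['V', 'M'].
4. `finally` always runs: `lst.append('Z')` → lst = ['V', 'M', 'Z'].
Result: ['V', 'M', 'Z']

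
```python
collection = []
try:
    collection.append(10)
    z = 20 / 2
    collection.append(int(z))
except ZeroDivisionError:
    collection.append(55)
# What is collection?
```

Step-by-step execution trace:
1. try: `collection.append(10)` → collection = [10].
2. `z = 20 / 2` → z = 10.0. No exception raised.
3. `collection.append(int(z))` → collection = [10, 10].
4. `except ZeroDivisionError` is skipped (no exception was raised).
Result: [10, 10]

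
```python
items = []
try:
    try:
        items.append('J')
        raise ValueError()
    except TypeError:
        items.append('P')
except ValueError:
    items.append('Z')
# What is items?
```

Step-by-step execution trace:
1. Inner try: `items.append('J')` → items = ['J'].
2. `raise ValueError()` raises ValueError.
3. Inner `except TypeError` does not match ValueError; exception propagates to outer try.
4. Outer `except ValueError` matches → `items.append('Z')` → items = ['J', 'Z'].
Result: ['J', 'Z']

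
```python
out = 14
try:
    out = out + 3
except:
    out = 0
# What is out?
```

Step-by-step execution trace:
1. out starts at 14.
2. try: `out = out + 3` → out = 17. No exception raised.
3. `except` is skipped.
Result: 17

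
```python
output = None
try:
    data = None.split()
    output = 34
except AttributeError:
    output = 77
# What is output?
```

Step-by-step execution trace:
1. `data = None.split()` raises AttributeError.
2. `output = 34` is not reached.
3. `except AttributeError` matches → output = 77.
Result: 77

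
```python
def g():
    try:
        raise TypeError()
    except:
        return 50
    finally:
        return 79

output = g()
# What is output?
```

Step-by-step execution trace:
1. `g()` enters try: `raise TypeError()` raises TypeError.
2. bare `except` matches → `return 50` sets pending return value 50.
3. Before returning, `finally: return 79` runs and overrides the pending return.
4. g() returns 79 → output = 79.
Result: 79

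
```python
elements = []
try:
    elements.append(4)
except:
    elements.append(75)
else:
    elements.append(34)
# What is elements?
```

Step-by-step execution trace:
1. try: `elements.append(4)` → elements = [4]. No exception raised.
2. `except` is skipped.
3. `else` runs (try completed without exception): `elements.append(34)` → elements = [4, 34].
Result: [4, 34]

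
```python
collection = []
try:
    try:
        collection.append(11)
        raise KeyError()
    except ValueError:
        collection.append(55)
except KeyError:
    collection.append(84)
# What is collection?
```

Step-by-step execution trace:
1. Inner try: `collection.append(11)` → collection = [11].
2. `raise KeyError()` raises KeyError.
3. Inner `except ValueError` does not match KeyError; exception propagates to outer try.
4. Outer `except KeyError` matches → `collection.append(84)` → collection = [11, 84].
Result: [11, 84]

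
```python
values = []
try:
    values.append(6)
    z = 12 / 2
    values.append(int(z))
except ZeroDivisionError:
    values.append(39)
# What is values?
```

Step-by-step execution trace:
1. try: `values.append(6)` → values = [6].
2. `z = 12 / 2` → z = 6.0. No exception raised.
3. `values.append(int(z))` → values = [6, 6].
4. `except ZeroDivisionError` is skipped (no exception was raised).
Result: [6, 6]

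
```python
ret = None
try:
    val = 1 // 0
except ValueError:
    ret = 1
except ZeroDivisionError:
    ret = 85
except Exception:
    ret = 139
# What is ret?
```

Step-by-step execution trace:
1. `val = 1 // 0` raises ZeroDivisionError.
2. `except ValueError` does not match ZeroDivisionError; skipped.
3. `except ZeroDivisionError` matches → ret = 85.
4. Remaining except clauses are skipped.
Result: 85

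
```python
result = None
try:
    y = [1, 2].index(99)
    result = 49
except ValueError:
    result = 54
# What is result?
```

Step-by-step execution trace:
1. `y = [1, 2].index(99)` raises ValueError.
2. `result = 49` is not reached.
3. `except ValueError` matches → result = 54.
Result: 54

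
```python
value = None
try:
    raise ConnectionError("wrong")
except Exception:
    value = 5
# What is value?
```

Step-by-step execution trace:
1. `raise ConnectionError(...)` raises ConnectionError.
2. `except Exception` matches (ConnectionError is a subclass of Exception) → value = 5.
Result: 5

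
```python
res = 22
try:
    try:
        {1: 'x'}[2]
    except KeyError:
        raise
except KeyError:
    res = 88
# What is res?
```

Step-by-step execution trace:
1. Inner try: `{1: 'x'}[2]` raises KeyError.
2. Inner `except KeyError` matches; bare `raise` re-raises the same KeyError.
3. Outer `except KeyError` matches → res = 88.
Result: 88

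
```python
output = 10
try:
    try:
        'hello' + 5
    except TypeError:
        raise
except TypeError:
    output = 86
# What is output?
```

Step-by-step execution trace:
1. Inner try: `'hello' + 5` raises TypeError.
2. Inner `except TypeError` matches; bare `raise` re-raises the same TypeError.
3. Outer `except TypeError` matches → output = 86.
Result: 86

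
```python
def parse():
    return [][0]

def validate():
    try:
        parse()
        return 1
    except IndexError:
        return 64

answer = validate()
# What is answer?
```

Step-by-step execution trace:
1. `validate()` calls `parse()`.
2. `parse()` evaluates `[][0]`, which raises IndexError; it propagates to the caller.
3. `return 1` is not reached.
4. `except IndexError` in validate matches → returns 64.
5. answer = 64.
Result: 64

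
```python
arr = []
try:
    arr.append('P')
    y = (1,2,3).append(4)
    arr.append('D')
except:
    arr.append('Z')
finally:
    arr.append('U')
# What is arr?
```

Step-by-step execution trace:
1. try: `arr.append('P')` → arr = ['P'].
2. `y = (1,2,3).append(4)` raises AttributeError; `arr.append('D')` is not reached.
3. bare `except` matches → `arr.append('Z')` → arr = ['P', 'Z'].
4. finally always runs: `arr.append('U')` → arr = ['P', 'Z', 'U'].
Result: ['P', 'Z', 'U']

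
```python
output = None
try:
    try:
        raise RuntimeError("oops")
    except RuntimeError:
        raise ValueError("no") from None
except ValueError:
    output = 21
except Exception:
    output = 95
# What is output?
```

Step-by-step execution trace:
1. Inner try raises RuntimeError; inner `except RuntimeError` catches it.
2. `raise ValueError(...) from None` raises ValueError (from None suppresses __context__, but the active exception is still ValueError).
3. Outer `except ValueError` matches → output = 21.
4. `except Exception` is not reached.
Result: 21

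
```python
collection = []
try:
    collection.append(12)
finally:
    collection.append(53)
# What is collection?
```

Step-by-step execution trace:
1. try: `collection.append(12)` → collection = [12].
2. The try body completes without raising.
3. finally always runs: `collection.append(53)` → collection = [12, 53].
Result: [12, 53]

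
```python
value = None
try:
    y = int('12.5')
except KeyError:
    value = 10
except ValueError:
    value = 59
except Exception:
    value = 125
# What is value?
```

Step-by-step execution trace:
1. `y = int('12.5')` raises ValueError.
2. `except KeyError` does not match ValueError; skipped.
3. `except ValueError` matches → value = 59.
4. Remaining except clauses are skipped.
Result: 59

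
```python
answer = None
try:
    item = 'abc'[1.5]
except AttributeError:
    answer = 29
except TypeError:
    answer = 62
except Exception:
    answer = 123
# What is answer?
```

Step-by-step execution trace:
1. `item = 'abc'[1.5]` raises TypeError.
2. `except AttributeError` does not match TypeError; skipped.
3. `except TypeError` matches → answer = 62.
4. Remaining except clauses are skipped.
Result: 62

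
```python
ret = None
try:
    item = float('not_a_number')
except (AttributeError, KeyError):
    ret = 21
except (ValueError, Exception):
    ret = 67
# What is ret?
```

Step-by-step execution trace:
1. `item = float('not_a_number')` raises ValueError.
2. `except (AttributeError, KeyError)` does not match ValueError; skipped.
3. `except (ValueError, Exception)` matches (ValueError is in the tuple) → ret = 67.
Result: 67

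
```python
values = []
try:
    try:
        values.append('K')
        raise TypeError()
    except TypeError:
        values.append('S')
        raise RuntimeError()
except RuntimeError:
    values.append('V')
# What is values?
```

Step-by-step execution trace:
1. Inner try: `values.append('K')` → values = ['K'].
2. `raise TypeError()` raises TypeError.
3. Inner `except TypeError` matches → `values.append('S')` → values = ['K', 'S'].
4. `raise RuntimeError()` raises RuntimeError; propagates to outer try.
5. Outer `except RuntimeError` matches → `values.append('V')` → values = ['K', 'S', 'V'].
Result: ['K', 'S', 'V']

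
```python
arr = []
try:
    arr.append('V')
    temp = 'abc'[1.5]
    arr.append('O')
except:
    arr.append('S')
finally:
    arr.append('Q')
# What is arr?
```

Step-by-step execution trace:
1. try: `arr.append('V')` → arr = ['V'].
2. `temp = 'abc'[1.5]` raises TypeError; `arr.append('O')` is not reached.
3. bare `except` matches → `arr.append('S')` → arr = ['V', 'S'].
4. finally always runs: `arr.append('Q')` → arr = ['V', 'S', 'Q'].
Result: ['V', 'S', 'Q']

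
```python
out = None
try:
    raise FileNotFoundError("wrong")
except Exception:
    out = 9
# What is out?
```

Step-by-step execution trace:
1. `raise FileNotFoundError(...)` raises FileNotFoundError.
2. `except Exception` matches (FileNotFoundError is a subclass of Exception) → out = 9.
Result: 9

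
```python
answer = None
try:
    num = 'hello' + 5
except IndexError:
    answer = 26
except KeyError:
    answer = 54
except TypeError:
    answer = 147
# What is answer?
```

Step-by-step execution trace:
1. `num = 'hello' + 5` raises TypeError.
2. `except IndexError` does not match TypeError; skipped.
3. `except KeyError` does not match TypeError; skipped.
4. `except TypeError` matches → answer = 147.
Result: 147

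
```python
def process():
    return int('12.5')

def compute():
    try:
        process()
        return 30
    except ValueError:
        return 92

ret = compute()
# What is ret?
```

Step-by-step execution trace:
1. `compute()` calls `process()`.
2. `process()` evaluates `int('12.5')`, which raises ValueError; it propagates to the caller.
3. `return 30` is not reached.
4. `except ValueError` in compute matches → returns 92.
5. ret = 92.
Result: 92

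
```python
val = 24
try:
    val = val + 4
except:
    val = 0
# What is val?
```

Step-by-step execution trace:
1. val starts at 24.
2. try: `val = val + 4` → val = 28. No exception raised.
3. `except` is skipped.
Result: 28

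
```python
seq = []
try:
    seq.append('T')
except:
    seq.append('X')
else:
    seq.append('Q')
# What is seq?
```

Step-by-step execution trace:
1. try: `seq.append('T')` → seq = ['T']. No exception raised.
2. `except` is skipped.
3. `else` runs (try completed without exception): `seq.append('Q')` → seq = ['T', 'Q'].
Result: ['T', 'Q']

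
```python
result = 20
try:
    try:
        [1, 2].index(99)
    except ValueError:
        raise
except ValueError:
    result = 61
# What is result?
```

Step-by-step execution trace:
1. Inner try: `[1, 2].index(99)` raises ValueError.
2. Inner `except ValueError` matches; bare `raise` re-raises the same ValueError.
3. Outer `except ValueError` matches → result = 61.
Result: 61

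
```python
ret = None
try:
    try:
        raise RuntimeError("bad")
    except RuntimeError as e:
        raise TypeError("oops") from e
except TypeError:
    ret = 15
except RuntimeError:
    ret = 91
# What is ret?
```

Step-by-step execution trace:
1. Inner try raises RuntimeError; inner `except RuntimeError as e` catches it.
2. `raise TypeError(...) from e` raises TypeError (RuntimeError is attached as __cause__, but only TypeError is active).
3. Outer `except TypeError` matches → ret = 15.
4. `except RuntimeError` is not reached.
Result: 15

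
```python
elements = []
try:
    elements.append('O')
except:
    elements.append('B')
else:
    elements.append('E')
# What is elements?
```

Step-by-step execution trace:
1. try: `elements.append('O')` → elements = ['O']. No exception raised.
2. `except` is skipped.
3. `else` runs (try completed without exception): `elements.append('E')` → elements = ['O', 'E'].
Result: ['O', 'E']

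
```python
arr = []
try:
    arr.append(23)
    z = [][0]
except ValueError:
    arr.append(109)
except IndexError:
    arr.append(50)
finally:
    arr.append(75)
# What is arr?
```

Step-by-step execution trace:
1. try: `arr.append(23)` → arr = [23].
2. `z = [][0]` raises IndexError.
3. `except ValueError` does not match IndexError; skipped.
4. `except IndexError` matches → `arr.append(50)` → arr = [23, 50].
5. finally always runs: `arr.append(75)` → arr = [23, 50, 75].
Result: [23, 50, 75]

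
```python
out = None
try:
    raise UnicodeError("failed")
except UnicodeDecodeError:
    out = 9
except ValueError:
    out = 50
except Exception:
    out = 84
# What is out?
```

Step-by-step execution trace:
1. `raise UnicodeError(...)` raises UnicodeError.
2. `except UnicodeDecodeError` does not match (UnicodeError is not a subclass of UnicodeDecodeError); skipped.
3. `except ValueError` matches (UnicodeError is a subclass of ValueError) → out = 50.
4. `except Exception` is not reached.
Result: 50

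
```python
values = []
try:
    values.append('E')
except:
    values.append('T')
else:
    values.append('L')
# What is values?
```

Step-by-step execution trace:
1. try: `values.append('E')` → values = ['E']. No exception raised.
2. `except` is skipped.
3. `else` runs (try completed without exception): `values.append('L')` → values = ['E', 'L'].
Result: ['E', 'L']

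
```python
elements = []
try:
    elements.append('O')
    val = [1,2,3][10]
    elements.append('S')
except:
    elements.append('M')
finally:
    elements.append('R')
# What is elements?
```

Step-by-step execution trace:
1. try: `elements.append('O')` → elements = ['O'].
2. `val = [1,2,3][10]` raises IndexError; `elements.append('S')` is not reached.
3. bare `except` matches → `elements.append('M')` → elements = ['O', 'M'].
4. finally always runs: `elements.append('R')` → elements = ['O', 'M', 'R'].
Result: ['O', 'M', 'R']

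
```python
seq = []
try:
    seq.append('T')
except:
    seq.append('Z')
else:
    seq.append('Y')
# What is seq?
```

Step-by-step execution trace:
1. try: `seq.append('T')` → seq = ['T']. No exception raised.
2. `except` is skipped.
3. `else` runs (try completed without exception): `seq.append('Y')` → seq = ['T', 'Y'].
Result: ['T', 'Y']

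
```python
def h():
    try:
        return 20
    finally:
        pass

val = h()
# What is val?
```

Step-by-step execution trace:
1. `h()` enters try: `return 20` sets pending return value 20.
2. Before returning, `finally: pass` runs (no effect).
3. h() returns 20 → val = 20.
Result: 20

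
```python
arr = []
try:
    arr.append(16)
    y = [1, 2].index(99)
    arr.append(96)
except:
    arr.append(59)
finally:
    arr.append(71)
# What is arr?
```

Step-by-step execution trace:
1. try: `arr.append(16)` → arr = [16].
2. `y = [1, 2].index(99)` raises ValueError; `arr.append(96)` is not reached.
3. bare `except` matches → `arr.append(59)` → arr = [16, 59].
4. finally always runs: `arr.append(71)` → arr = [16, 59, 71].
Result: [16, 59, 71]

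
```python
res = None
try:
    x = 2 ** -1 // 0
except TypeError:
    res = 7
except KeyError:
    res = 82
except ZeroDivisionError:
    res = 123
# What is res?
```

Step-by-step execution trace:
1. `x = 2 ** -1 // 0` raises ZeroDivisionError.
2. `except TypeError` does not match ZeroDivisionError; skipped.
3. `except KeyError` does not match ZeroDivisionError; skipped.
4. `except ZeroDivisionError` matches → res = 123.
Result: 123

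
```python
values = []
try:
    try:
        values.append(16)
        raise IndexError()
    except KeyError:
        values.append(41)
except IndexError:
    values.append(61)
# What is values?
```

Step-by-step execution trace:
1. Inner try: `values.append(16)` → values = [16].
2. `raise IndexError()` raises IndexError.
3. Inner `except KeyError` does not match IndexError; exception propagates to outer try.
4. Outer `except IndexError` matches → `values.append(61)` → values = [16, 61].
Result: [16, 61]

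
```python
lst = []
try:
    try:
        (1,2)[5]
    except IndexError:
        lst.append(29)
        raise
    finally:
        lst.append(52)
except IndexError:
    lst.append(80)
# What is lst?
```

Step-by-step execution trace:
1. Inner try: `(1,2)[5]` raises IndexError.
2. Inner `except IndexError` matches → `lst.append(29)` → lst = [29].
3. bare `raise` re-raises IndexError.
4. Inner `finally` runs during unwinding: `lst.append(52)` → lst = [29, 52].
5. Outer `except IndexError` matches → `lst.append(80)` → lst = [29, 52, 80].
Result: [29, 52, 80]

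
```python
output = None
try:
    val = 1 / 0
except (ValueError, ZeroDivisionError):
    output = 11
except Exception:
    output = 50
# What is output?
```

Step-by-step execution trace:
1. `val = 1 / 0` raises ZeroDivisionError.
2. `except (ValueError, ZeroDivisionError)` matches (ZeroDivisionError is in the tuple) → output = 11.
3. `except Exception` is not reached.
Result: 11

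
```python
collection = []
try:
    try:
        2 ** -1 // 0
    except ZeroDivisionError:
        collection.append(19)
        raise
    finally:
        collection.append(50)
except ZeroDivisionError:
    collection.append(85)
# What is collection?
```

Step-by-step execution trace:
1. Inner try: `2 ** -1 // 0` raises ZeroDivisionError.
2. Inner `except ZeroDivisionError` matches → `collection.append(19)` → collection = [19].
3. bare `raise` re-raises ZeroDivisionError.
4. Inner `finally` runs during unwinding: `collection.append(50)` → collection = [19, 50].
5. Outer `except ZeroDivisionError` matches → `collection.append(85)` → collection = [19, 50, 85].
Result: [19, 50, 85]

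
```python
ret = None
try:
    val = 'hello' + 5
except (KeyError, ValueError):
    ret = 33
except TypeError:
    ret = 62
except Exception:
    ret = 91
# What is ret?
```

Step-by-step execution trace:
1. `val = 'hello' + 5` raises TypeError.
2. `except (KeyError, ValueError)` does not match TypeError; skipped.
3. `except TypeError` matches (exact type match) → ret = 62.
4. `except Exception` is not reached.
Result: 62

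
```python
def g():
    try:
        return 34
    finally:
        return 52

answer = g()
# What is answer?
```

Step-by-step execution trace:
1. `g()` enters try: `return 34` sets pending return value 34.
2. Before returning, `finally: return 52` runs and overrides the pending return.
3. g() returns 52 → answer = 52.
Result: 52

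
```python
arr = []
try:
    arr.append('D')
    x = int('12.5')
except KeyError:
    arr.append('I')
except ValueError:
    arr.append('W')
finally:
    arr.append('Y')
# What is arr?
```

Step-by-step execution trace:
1. try: `arr.append('D')` → arr = ['D'].
2. `x = int('12.5')` raises ValueError.
3. `except KeyError` does not match ValueError; skipped.
4. `except ValueError` matches → `arr.append('W')` → arr = ['D', 'W'].
5. finally always runs: `arr.append('Y')` → arr = ['D', 'W', 'Y'].
Result: ['D', 'W', 'Y']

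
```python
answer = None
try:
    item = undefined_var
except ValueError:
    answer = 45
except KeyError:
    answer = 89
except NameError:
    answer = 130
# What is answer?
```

Step-by-step execution trace:
1. `item = undefined_var` raises NameError.
2. `except ValueError` does not match NameError; skipped.
3. `except KeyError` does not match NameError; skipped.
4. `except NameError` matches → answer = 130.
Result: 130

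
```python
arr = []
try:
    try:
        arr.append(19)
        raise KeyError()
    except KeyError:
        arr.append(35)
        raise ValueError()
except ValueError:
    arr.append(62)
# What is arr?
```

Step-by-step execution trace:
1. Inner try: `arr.append(19)` → arr = [19].
2. `raise KeyError()` raises KeyError.
3. Inner `except KeyError` matches → `arr.append(35)` → arr = [19, 35].
4. `raise ValueError()` raises ValueError; propagates to outer try.
5. Outer `except ValueError` matches → `arr.append(62)` → arr = [19, 35, 62].
Result: [19, 35, 62]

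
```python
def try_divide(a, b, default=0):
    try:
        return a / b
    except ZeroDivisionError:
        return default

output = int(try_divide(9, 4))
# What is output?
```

Step-by-step execution trace:
1. `try_divide(9, 4)` enters try: `return 9 / 4` → returns 2.25. No exception raised.
2. `except ZeroDivisionError` is skipped.
3. `int(2.25)` → 2 → output = 2.
Result: 2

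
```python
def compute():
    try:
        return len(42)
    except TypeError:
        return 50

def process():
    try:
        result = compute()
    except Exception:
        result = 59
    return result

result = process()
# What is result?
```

Step-by-step execution trace:
1. `process()` calls `compute()`.
2. In compute: `len(42)` raises TypeError; `except TypeError` catches it → returns 50.
3. In process: `result = compute()` → result = 50. No exception reaches process.
4. `except Exception` is skipped; process returns 50.
5. result = 50.
Result: 50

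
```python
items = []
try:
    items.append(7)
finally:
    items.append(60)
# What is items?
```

Step-by-step execution trace:
1. try: `items.append(7)` → items = [7].
2. The try body completes without raising.
3. finally always runs: `items.append(60)` → items = [7, 60].
Result: [7, 60]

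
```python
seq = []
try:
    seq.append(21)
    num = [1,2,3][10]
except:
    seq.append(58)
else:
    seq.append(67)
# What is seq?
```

Step-by-step execution trace:
1. try: `seq.append(21)` → seq = [21].
2. `num = [1,2,3][10]` raises IndexError.
3. bare `except` matches → `seq.append(58)` → seq = [21, 58].
4. `else` is skipped (an exception was raised).
Result: [21, 58]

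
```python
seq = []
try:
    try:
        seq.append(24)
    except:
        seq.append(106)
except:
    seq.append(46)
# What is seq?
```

Step-by-step execution trace:
1. Inner try: `seq.append(24)` → seq = [24]. No exception raised.
2. Inner `except` is skipped.
3. Inner try completes normally; outer `except` is skipped.
Result: [24]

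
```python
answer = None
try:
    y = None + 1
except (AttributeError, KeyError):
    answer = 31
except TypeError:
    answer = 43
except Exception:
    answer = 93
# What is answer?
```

Step-by-step execution trace:
1. `y = None + 1` raises TypeError.
2. `except (AttributeError, KeyError)` does not match TypeError; skipped.
3. `except TypeError` matches (exact type match) → answer = 43.
4. `except Exception` is not reached.
Result: 43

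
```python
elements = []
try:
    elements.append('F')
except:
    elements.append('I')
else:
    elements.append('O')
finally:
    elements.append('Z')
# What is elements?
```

Step-by-step execution trace:
1. try: `elements.append('F')` → elements = ['F']. No exception raised.
2. `except` is skipped.
3. `else` runs: `elements.append('O')` → elements = ['F', 'O'].
4. `finally` always runs: `elements.append('Z')` → elements = ['F', 'O', 'Z'].
Result: ['F', 'O', 'Z']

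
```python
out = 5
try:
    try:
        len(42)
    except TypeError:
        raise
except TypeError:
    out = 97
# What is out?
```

Step-by-step execution trace:
1. Inner try: `len(42)` raises TypeError.
2. Inner `except TypeError` matches; bare `raise` re-raises the same TypeError.
3. Outer `except TypeError` matches → out = 97.
Result: 97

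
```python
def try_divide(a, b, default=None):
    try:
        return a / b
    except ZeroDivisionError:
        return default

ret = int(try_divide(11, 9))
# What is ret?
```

Step-by-step execution trace:
1. `try_divide(11, 9)` enters try: `return 11 / 9` → returns 1.2222222222222223. No exception raised.
2. `except ZeroDivisionError` is skipped.
3. `int(1.2222222222222223)` → 1 → ret = 1.
Result: 1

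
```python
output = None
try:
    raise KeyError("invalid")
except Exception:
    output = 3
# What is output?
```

Step-by-step execution trace:
1. `raise KeyError(...)` raises KeyError.
2. `except Exception` matches (KeyError is a subclass of Exception) → output = 3.
Result: 3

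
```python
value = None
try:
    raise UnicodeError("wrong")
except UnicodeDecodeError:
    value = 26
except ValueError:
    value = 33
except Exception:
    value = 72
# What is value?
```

Step-by-step execution trace:
1. `raise UnicodeError(...)` raises UnicodeError.
2. `except UnicodeDecodeError` does not match (UnicodeError is not a subclass of UnicodeDecodeError); skipped.
3. `except ValueError` matches (UnicodeError is a subclass of ValueError) → value = 33.
4. `except Exception` is not reached.
Result: 33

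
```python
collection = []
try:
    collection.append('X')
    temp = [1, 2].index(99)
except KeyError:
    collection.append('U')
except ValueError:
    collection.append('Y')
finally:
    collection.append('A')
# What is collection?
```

Step-by-step execution trace:
1. try: `collection.append('X')` → collection = ['X'].
2. `temp = [1, 2].index(99)` raises ValueError.
3. `except KeyError` does not match ValueError; skipped.
4. `except ValueError` matches → `collection.append('Y')` → collection = ['X', 'Y'].
5. finally always runs: `collection.append('A')` → collection = ['X', 'Y', 'A'].
Result: ['X', 'Y', 'A']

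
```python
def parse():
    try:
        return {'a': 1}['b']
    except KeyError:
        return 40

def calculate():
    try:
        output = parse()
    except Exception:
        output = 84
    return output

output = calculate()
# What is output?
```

Step-by-step execution trace:
1. `calculate()` calls `parse()`.
2. In parse: `{'a': 1}['b']` raises KeyError; `except KeyError` catches it → returns 40.
3. In calculate: `output = parse()` → output = 40. No exception reaches calculate.
4. `except Exception` is skipped; calculate returns 40.
5. output = 40.
Result: 40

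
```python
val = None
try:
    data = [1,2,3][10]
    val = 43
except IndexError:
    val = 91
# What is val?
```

Step-by-step execution trace:
1. `data = [1,2,3][10]` raises IndexError.
2. `val = 43` is not reached.
3. `except IndexError` matches → val = 91.
Result: 91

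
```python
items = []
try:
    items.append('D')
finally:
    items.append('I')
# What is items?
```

Step-by-step execution trace:
1. try: `items.append('D')` → items = ['D'].
2. The try body completes without raising.
3. finally always runs: `items.append('I')` → items = ['D', 'I'].
Result: ['D', 'I']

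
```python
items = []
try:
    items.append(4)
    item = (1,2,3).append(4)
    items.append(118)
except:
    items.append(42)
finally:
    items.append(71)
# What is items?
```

Step-by-step execution trace:
1. try: `items.append(4)` → items = [4].
2. `item = (1,2,3).append(4)` raises AttributeError; `items.append(118)` is not reached.
3. bare `except` matches → `items.append(42)` → items = [4, 42].
4. finally always runs: `items.append(71)` → items = [4, 42, 71].
Result: [4, 42, 71]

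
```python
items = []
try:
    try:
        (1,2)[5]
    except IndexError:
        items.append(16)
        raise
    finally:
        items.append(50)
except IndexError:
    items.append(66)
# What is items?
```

Step-by-step execution trace:
1. Inner try: `(1,2)[5]` raises IndexError.
2. Inner `except IndexError` matches → `items.append(16)` → items = [16].
3. bare `raise` re-raises IndexError.
4. Inner `finally` runs during unwinding: `items.append(50)` → items = [16, 50].
5. Outer `except IndexError` matches → `items.append(66)` → items = [16, 50, 66].
Result: [16, 50, 66]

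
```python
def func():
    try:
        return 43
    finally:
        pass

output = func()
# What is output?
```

Step-by-step execution trace:
1. `func()` enters try: `return 43` sets pending return value 43.
2. Before returning, `finally: pass` runs (no effect).
3. func() returns 43 → output = 43.
Result: 43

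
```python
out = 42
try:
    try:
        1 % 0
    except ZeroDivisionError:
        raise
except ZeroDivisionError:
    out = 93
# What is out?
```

Step-by-step execution trace:
1. Inner try: `1 % 0` raises ZeroDivisionError.
2. Inner `except ZeroDivisionError` matches; bare `raise` re-raises the same ZeroDivisionError.
3. Outer `except ZeroDivisionError` matches → out = 93.
Result: 93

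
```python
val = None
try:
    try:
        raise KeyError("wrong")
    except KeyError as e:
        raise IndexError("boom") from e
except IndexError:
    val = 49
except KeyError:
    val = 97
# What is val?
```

Step-by-step execution trace:
1. Inner try raises KeyError; inner `except KeyError as e` catches it.
2. `raise IndexError(...) from e` raises IndexError (KeyError is attached as __cause__, but only IndexError is active).
3. Outer `except IndexError` matches → val = 49.
4. `except KeyError` is not reached.
Result: 49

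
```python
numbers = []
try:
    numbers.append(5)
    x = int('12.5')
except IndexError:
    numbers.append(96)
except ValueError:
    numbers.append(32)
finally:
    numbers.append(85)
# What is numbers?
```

Step-by-step execution trace:
1. try: `numbers.append(5)` → numbers = [5].
2. `x = int('12.5')` raises ValueError.
3. `except IndexError` does not match ValueError; skipped.
4. `except ValueError` matches → `numbers.append(32)` → numbers = [5, 32].
5. finally always runs: `numbers.append(85)` → numbers = [5, 32, 85].
Result: [5, 32, 85]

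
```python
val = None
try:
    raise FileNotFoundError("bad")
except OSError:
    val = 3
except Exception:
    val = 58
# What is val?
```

Step-by-step execution trace:
1. `raise FileNotFoundError(...)` raises FileNotFoundError.
2. `except OSError` matches (FileNotFoundError is a subclass of OSError) → val = 3.
3. `except Exception` is not reached.
Result: 3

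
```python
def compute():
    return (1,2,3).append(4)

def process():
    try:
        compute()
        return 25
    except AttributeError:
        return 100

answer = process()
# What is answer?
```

Step-by-step execution trace:
1. `process()` calls `compute()`.
2. `compute()` evaluates `(1,2,3).append(4)`, which raises AttributeError; it propagates to the caller.
3. `return 25` is not reached.
4. `except AttributeError` in process matches → returns 100.
5. answer = 100.
Result: 100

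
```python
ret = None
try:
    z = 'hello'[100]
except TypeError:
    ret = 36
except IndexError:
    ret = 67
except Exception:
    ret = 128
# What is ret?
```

Step-by-step execution trace:
1. `z = 'hello'[100]` raises IndexError.
2. `except TypeError` does not match IndexError; skipped.
3. `except IndexError` matches → ret = 67.
4. Remaining except clauses are skipped.
Result: 67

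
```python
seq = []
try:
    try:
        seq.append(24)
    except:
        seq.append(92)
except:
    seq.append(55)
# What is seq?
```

Step-by-step execution trace:
1. Inner try: `seq.append(24)` → seq = [24]. No exception raised.
2. Inner `except` is skipped.
3. Inner try completes normally; outer `except` is skipped.
Result: [24]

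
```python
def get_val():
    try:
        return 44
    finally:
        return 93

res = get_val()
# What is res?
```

Step-by-step execution trace:
1. `get_val()` enters try: `return 44` sets pending return value 44.
2. Before returning, `finally: return 93` runs and overrides the pending return.
3. get_val() returns 93 → res = 93.
Result: 93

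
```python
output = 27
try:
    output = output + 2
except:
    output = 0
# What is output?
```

Step-by-step execution trace:
1. output starts at 27.
2. try: `output = output + 2` → output = 29. No exception raised.
3. `except` is skipped.
Result: 29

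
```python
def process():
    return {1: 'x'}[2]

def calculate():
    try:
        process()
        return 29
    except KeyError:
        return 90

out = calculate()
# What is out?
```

Step-by-step execution trace:
1. `calculate()` calls `process()`.
2. `process()` evaluates `{1: 'x'}[2]`, which raises KeyError; it propagates to the caller.
3. `return 29` is not reached.
4. `except KeyError` in calculate matches → returns 90.
5. out = 90.
Result: 90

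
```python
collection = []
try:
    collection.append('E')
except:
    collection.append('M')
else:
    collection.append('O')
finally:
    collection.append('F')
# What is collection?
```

Step-by-step execution trace:
1. try: `collection.append('E')` → collection = ['E']. No exception raised.
2. `except` is skipped.
3. `else` runs: `collection.append('O')` → collection = ['E', 'O'].
4. `finally` always runs: `collection.append('F')` → collection = ['E', 'O', 'F'].
Result: ['E', 'O', 'F']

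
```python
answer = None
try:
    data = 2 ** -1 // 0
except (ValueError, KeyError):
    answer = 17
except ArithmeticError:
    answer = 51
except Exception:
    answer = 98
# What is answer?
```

Step-by-step execution trace:
1. `data = 2 ** -1 // 0` raises ZeroDivisionError.
2. `except (ValueError, KeyError)` does not match ZeroDivisionError; skipped.
3. `except ArithmeticError` matches (ZeroDivisionError is a subclass of ArithmeticError) → answer = 51.
4. `except Exception` is not reached.
Result: 51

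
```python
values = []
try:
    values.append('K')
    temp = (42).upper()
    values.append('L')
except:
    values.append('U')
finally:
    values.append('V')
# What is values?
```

Step-by-step execution trace:
1. try: `values.append('K')` → values = ['K'].
2. `temp = (42).upper()` raises AttributeError; `values.append('L')` is not reached.
3. bare `except` matches → `values.append('U')` → values = ['K', 'U'].
4. finally always runs: `values.append('V')` → values = ['K', 'U', 'V'].
Result: ['K', 'U', 'V']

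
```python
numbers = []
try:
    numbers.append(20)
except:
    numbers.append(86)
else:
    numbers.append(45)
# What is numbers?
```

Step-by-step execution trace:
1. try: `numbers.append(20)` → numbers = [20]. No exception raised.
2. `except` is skipped.
3. `else` runs (try completed without exception): `numbers.append(45)` → numbers = [20, 45].
Result: [20, 45]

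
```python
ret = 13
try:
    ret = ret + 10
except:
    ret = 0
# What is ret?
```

Step-by-step execution trace:
1. ret starts at 13.
2. try: `ret = ret + 10` → ret = 23. No exception raised.
3. `except` is skipped.
Result: 23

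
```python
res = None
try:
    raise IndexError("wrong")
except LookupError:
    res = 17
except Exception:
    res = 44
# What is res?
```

Step-by-step execution trace:
1. `raise IndexError(...)` raises IndexError.
2. `except LookupError` matches (IndexError is a subclass of LookupError) → res = 17.
3. `except Exception` is not reached.
Result: 17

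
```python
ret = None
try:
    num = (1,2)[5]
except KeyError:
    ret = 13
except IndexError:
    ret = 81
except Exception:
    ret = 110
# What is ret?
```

Step-by-step execution trace:
1. `num = (1,2)[5]` raises IndexError.
2. `except KeyError` does not match IndexError; skipped.
3. `except IndexError` matches → ret = 81.
4. Remaining except clauses are skipped.
Result: 81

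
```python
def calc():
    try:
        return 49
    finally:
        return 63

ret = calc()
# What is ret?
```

Step-by-step execution trace:
1. `calc()` enters try: `return 49` sets pending return value 49.
2. Before returning, `finally: return 63` runs and overrides the pending return.
3. calc() returns 63 → ret = 63.
Result: 63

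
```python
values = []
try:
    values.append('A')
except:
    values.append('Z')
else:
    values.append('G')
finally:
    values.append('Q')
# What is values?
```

Step-by-step execution trace:
1. try: `values.append('A')` → values = ['A']. No exception raised.
2. `except` is skipped.
3. `else` runs: `values.append('G')` → values = ['A', 'G'].
4. `finally` always runs: `values.append('Q')` → values = ['A', 'G', 'Q'].
Result: ['A', 'G', 'Q']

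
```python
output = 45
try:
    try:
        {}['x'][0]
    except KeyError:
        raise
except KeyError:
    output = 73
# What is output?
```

Step-by-step execution trace:
1. Inner try: `{}['x'][0]` raises KeyError.
2. Inner `except KeyError` matches; bare `raise` re-raises the same KeyError.
3. Outer `except KeyError` matches → output = 73.
Result: 73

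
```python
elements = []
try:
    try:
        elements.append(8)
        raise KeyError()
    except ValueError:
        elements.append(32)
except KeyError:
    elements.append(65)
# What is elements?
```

Step-by-step execution trace:
1. Inner try: `elements.append(8)` → elements = [8].
2. `raise KeyError()` raises KeyError.
3. Inner `except ValueError` does not match KeyError; exception propagates to outer try.
4. Outer `except KeyError` matches → `elements.append(65)` → elements = [8, 65].
Result: [8, 65]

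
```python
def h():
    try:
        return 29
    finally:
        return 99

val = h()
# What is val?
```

Step-by-step execution trace:
1. `h()` enters try: `return 29` sets pending return value 29.
2. Before returning, `finally: return 99` runs and overrides the pending return.
3. h() returns 99 → val = 99.
Result: 99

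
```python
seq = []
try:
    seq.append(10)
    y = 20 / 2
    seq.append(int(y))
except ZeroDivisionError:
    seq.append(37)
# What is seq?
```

Step-by-step execution trace:
1. try: `seq.append(10)` → seq = [10].
2. `y = 20 / 2` → y = 10.0. No exception raised.
3. `seq.append(int(y))` → seq = [10, 10].
4. `except ZeroDivisionError` is skipped (no exception was raised).
Result: [10, 10]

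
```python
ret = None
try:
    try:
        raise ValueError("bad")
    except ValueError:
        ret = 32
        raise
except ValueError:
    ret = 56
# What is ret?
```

Step-by-step execution trace:
1. Inner try: `raise ValueError("bad")` raises ValueError.
2. Inner `except ValueError` matches → ret = 32.
3. bare `raise` re-raises the same ValueError.
4. Outer `except ValueError` matches → ret = 56.
Result: 56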